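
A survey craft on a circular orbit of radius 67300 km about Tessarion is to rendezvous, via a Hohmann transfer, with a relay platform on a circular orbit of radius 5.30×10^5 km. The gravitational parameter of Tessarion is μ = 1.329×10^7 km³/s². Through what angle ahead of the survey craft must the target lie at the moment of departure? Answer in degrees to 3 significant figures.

φ = 104°

Semi-major axis of the transfer orbit: a_t = (67300 + 5.300×10^5)/2 = 2.9865×10^5 km.
The half-period of the transfer ellipse is t = π√(a_t³/μ) = 1.4065×10^5 s.
Target angular speed ω₂ = √(μ/r₂³) = 9.4482×10^-6 rad/s.
Angle swept by the target during transfer: ω₂·t = 1.3289 rad = 76.14°.
The survey craft traverses 180° on the transfer ellipse, so the target must lead by 180° − 76.14° = 104°.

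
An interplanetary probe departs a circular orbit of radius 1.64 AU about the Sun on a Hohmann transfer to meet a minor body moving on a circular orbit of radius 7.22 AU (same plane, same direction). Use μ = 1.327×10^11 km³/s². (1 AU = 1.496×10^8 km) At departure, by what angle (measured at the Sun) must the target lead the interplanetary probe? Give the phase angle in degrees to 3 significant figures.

In km: r₁ = 1.64 × 1.496×10^8 = 2.45344×10^8 km; r₂ = 7.22 × 1.496×10^8 = 1.080112×10^9 km.
Semi-major axis of the transfer orbit: a_t = (2.45344×10^8 + 1.080112×10^9)/2 = 6.62728×10^8 km.
Transfer time t = π√(a_t³/μ) = 1.47135×10^8 s.
The target's mean motion on its circular orbit is ω₂ = √(μ/r₂³) = 1.02620×10^-8 rad/s.
Angle swept by the target during transfer: ω₂·t = 1.5099 rad = 86.51°.
Arrival is 180° from departure on the ellipse, so φ = 180° − 86.51° = 93.5°.

φ = 93.5°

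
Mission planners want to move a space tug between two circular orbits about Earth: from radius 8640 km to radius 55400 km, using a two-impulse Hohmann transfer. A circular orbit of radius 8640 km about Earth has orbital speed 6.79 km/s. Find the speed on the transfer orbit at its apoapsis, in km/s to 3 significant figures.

v = 1.39 km/s

From the circular-orbit relation v² = μ/r at r = 8640 km: μ = v²r = (6.79)² × 8640 = 3.98339×10^5 km³/s².
Semi-major axis of the transfer orbit: a_t = (8640 + 55400)/2 = 32020 km.
At apoapsis, r = 55400 km.
Vis-viva: v = √[μ(2/r − 1/a_t)] = √[3.98339×10^5 × (2/55400 − 1/32020)] = 1.393 km/s.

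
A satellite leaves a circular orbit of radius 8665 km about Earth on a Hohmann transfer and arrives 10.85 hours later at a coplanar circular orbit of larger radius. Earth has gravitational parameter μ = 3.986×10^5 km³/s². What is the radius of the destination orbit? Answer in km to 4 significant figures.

r₂ = 70330 km

Transfer time t = 10.85 hours = 39060 s, and t = π√(a_t³/μ).
So a_t = (μ t²/π²)^(1/3) = (3.986×10^5 × (39060)² / π²)^(1/3) = 39497 km.
Since a_t = (r₁ + r₂)/2, r₂ = 2a_t − r₁ = 2×39497 − 8665 = 70329 km.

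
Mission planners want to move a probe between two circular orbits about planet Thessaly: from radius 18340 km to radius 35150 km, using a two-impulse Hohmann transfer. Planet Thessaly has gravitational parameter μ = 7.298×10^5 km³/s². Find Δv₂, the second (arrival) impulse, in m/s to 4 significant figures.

Transfer-ellipse semi-major axis a_t = (r₁ + r₂)/2 = (18340 + 35150)/2 = 26745 km.
On the circular orbit at r = 35150 km, v_c = √(μ/r) = 4.5566 km/s.
Transfer-orbit speed at the same r (vis-viva, a = a_t): v_t = √[μ(2/r − 1/a_t)] = 3.7733 km/s.
Δv₂ = |v_t − v_c| = |3.7733 − 4.5566| = 0.7833 km/s.

Δv₂ = 783.3 m/s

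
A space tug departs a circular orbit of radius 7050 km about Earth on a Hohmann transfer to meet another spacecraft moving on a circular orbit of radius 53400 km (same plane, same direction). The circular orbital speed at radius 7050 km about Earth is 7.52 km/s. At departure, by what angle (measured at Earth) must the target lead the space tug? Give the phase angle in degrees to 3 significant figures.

From the circular-orbit relation v² = μ/r at r = 7050 km: μ = v²r = (7.52)² × 7050 = 3.98680×10^5 km³/s².
Transfer-ellipse semi-major axis a_t = (r₁ + r₂)/2 = (7050 + 53400)/2 = 30225 km.
Transfer time t = π√(a_t³/μ) = 26145 s.
Target angular speed ω₂ = √(μ/r₂³) = 5.1168×10^-5 rad/s.
Angle swept by the target during transfer: ω₂·t = 1.3378 rad = 76.65°.
The space tug traverses 180° on the transfer ellipse, so the target must lead by 180° − 76.65° = 103°.

φ = 103°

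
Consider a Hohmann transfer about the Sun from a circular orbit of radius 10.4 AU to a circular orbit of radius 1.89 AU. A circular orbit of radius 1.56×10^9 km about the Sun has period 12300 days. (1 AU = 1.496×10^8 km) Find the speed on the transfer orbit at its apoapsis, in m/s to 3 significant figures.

v = 5120 m/s

From Kepler's third law T² = 4π²r³/μ at r = 1.56×10^9 km, T = 12300 days = 12300 × 86400 s = 1.06272×10^9 s: μ = 4π²r³/T² = 1.32708×10^11 km³/s².
In km: r₁ = 10.4 × 1.496×10^8 = 1.55584×10^9 km; r₂ = 1.89 × 1.496×10^8 = 2.82744×10^8 km.
The Hohmann ellipse has a_t = (r₁ + r₂)/2 = 9.19292×10^8 km.
The apoapsis of the transfer ellipse is at r = 1.55584×10^9 km.
From the vis-viva equation, v = √[μ(2/r − 1/a_t)] = 5.122 km/s.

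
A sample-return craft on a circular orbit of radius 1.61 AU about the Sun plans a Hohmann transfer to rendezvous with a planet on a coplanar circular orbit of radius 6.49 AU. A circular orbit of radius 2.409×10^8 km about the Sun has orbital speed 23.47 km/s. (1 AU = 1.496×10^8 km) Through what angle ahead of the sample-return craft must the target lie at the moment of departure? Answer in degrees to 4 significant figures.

φ = 91.27°

From the circular-orbit relation v² = μ/r at r = 2.409×10^8 km: μ = v²r = (23.47)² × 2.409×10^8 = 1.32698×10^11 km³/s².
In km: r₁ = 1.61 × 1.496×10^8 = 2.40856×10^8 km; r₂ = 6.49 × 1.496×10^8 = 9.70904×10^8 km.
The Hohmann ellipse has a_t = (r₁ + r₂)/2 = 6.0588×10^8 km.
The half-period of the transfer ellipse is t = π√(a_t³/μ) = 1.2862×10^8 s.
The target's mean motion on its circular orbit is ω₂ = √(μ/r₂³) = 1.2041×10^-8 rad/s.
Angle swept by the target during transfer: ω₂·t = 1.5487 rad = 88.73°.
Arrival is 180° from departure on the ellipse, so φ = 180° − 88.73° = 91.27°.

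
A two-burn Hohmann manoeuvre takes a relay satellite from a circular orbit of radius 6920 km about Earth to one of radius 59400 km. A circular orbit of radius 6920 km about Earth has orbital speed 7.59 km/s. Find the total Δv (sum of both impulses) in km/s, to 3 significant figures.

From the circular-orbit relation v² = μ/r at r = 6920 km: μ = v²r = (7.59)² × 6920 = 3.98648×10^5 km³/s².
Transfer-ellipse semi-major axis a_t = (r₁ + r₂)/2 = (6920 + 59400)/2 = 33160 km.
At r₁ the circular-orbit speed is v₁ = √(μ/r₁) = 7.59000 km/s.
On the transfer ellipse at r₁, vis-viva gives v_p = √[μ(2/r₁ − 1/a_t)] = 10.1585 km/s.
First burn Δv₁ = |v_p − v₁| = 2.5685 km/s.
At r₂, v₂ = √(μ/r₂) = 2.5906 km/s.
Transfer-orbit speed at r₂: v_a = √[μ(2/r₂ − 1/a_t)] = 1.1834 km/s.
Second burn Δv₂ = |v₂ − v_a| = 1.4072 km/s.
Δv = Δv₁ + Δv₂ = 2.5685 + 1.4072 = 3.976 km/s.

Δv = 3.98 km/s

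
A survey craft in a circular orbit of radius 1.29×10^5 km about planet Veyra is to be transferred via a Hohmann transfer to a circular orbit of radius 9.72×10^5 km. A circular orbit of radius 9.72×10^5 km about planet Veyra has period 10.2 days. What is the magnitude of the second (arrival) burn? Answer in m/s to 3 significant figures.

From Kepler's third law T² = 4π²r³/μ at r = 9.72×10^5 km, T = 10.2 days = 10.2 × 86400 s = 8.8128×10^5 s: μ = 4π²r³/T² = 4.66800×10^7 km³/s².
The Hohmann ellipse has a_t = (r₁ + r₂)/2 = 5.505×10^5 km.
On the circular orbit at r = 9.720×10^5 km, v_c = √(μ/r) = 6.930 km/s.
Vis-viva on the transfer ellipse at r = 9.720×10^5 km gives v_t = √[μ(2/r − 1/a_t)] = 3.355 km/s.
Δv₂ = |v_t − v_c| = |3.355 − 6.930| = 3.575 km/s.

Δv₂ = 3580 m/s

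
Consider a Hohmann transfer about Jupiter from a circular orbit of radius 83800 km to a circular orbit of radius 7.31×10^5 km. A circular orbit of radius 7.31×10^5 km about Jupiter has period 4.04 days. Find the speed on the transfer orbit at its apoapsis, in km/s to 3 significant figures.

v = 5.97 km/s

From Kepler's third law T² = 4π²r³/μ at r = 7.31×10^5 km, T = 4.04 days = 4.04 × 86400 s = 3.49056×10^5 s: μ = 4π²r³/T² = 1.26567×10^8 km³/s².
The Hohmann ellipse has a_t = (r₁ + r₂)/2 = 4.074×10^5 km.
At apoapsis, r = 7.310×10^5 km.
Applying v² = μ(2/r − 1/a_t): v = 5.968 km/s.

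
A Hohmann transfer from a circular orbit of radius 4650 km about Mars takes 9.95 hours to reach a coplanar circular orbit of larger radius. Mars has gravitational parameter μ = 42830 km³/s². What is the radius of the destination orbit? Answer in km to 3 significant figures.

r₂ = 30800 km

Transfer time t = 9.95 hours = 35820 s, and t = π√(a_t³/μ).
So a_t = (μ t²/π²)^(1/3) = (42830 × (35820)² / π²)^(1/3) = 17724 km.
Since a_t = (r₁ + r₂)/2, r₂ = 2a_t − r₁ = 2×17724 − 4650 = 30798 km.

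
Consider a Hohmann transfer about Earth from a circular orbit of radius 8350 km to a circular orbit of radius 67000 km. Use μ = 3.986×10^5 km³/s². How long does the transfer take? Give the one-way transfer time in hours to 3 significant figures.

Semi-major axis of the transfer orbit: a_t = (8350 + 67000)/2 = 37675 km.
By Kepler's third law the transfer-orbit period is T = 2π√(a_t³/μ), so t = T/2 = 36390 s.
Converting: 36390 s ÷ 3600 s/hour = 10.1 hours.

t = 10.1 hours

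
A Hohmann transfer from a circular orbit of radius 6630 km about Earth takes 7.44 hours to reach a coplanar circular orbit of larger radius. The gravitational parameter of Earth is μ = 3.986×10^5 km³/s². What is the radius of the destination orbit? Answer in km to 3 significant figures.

Transfer time t = 7.44 hours = 26784 s, and t = π√(a_t³/μ).
So a_t = (μ t²/π²)^(1/3) = (3.986×10^5 × (26784)² / π²)^(1/3) = 30714 km.
Since a_t = (r₁ + r₂)/2, r₂ = 2a_t − r₁ = 2×30714 − 6630 = 54798 km.

r₂ = 54800 km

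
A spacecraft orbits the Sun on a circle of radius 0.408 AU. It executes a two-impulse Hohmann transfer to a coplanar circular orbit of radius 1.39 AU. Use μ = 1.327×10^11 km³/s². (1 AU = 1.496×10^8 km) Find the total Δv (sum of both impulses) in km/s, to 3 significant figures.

Δv = 19.6 km/s

In km: r₁ = 0.408 × 1.496×10^8 = 6.10368×10^7 km; r₂ = 1.39 × 1.496×10^8 = 2.07944×10^8 km.
Transfer-ellipse semi-major axis a_t = (r₁ + r₂)/2 = (6.10368×10^7 + 2.07944×10^8)/2 = 1.344904×10^8 km.
Circular speed at r₁: v₁ = √(μ/r₁) = √(1.327×10^11/6.10368×10^7) = 46.63 km/s.
On the transfer ellipse at r₁, vis-viva equation gives v_p = √[μ(2/r₁ − 1/a_t)] = 57.98 km/s.
First burn Δv₁ = |v_p − v₁| = 11.35 km/s.
Circular speed at r₂: v₂ = √(μ/r₂) = 25.262 km/s.
Transfer-orbit speed at r₂: v_a = √[μ(2/r₂ − 1/a_t)] = 17.018 km/s.
Second burn Δv₂ = |v₂ − v_a| = 8.244 km/s.
Total Δv = Δv₁ + Δv₂ = 19.59 km/s.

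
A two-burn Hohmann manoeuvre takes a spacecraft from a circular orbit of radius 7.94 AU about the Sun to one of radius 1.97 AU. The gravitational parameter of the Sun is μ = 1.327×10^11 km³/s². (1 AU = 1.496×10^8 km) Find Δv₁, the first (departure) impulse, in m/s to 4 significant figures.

In km: r₁ = 7.94 × 1.496×10^8 = 1.187824×10^9 km; r₂ = 1.97 × 1.496×10^8 = 2.94712×10^8 km.
Transfer-ellipse semi-major axis a_t = (r₁ + r₂)/2 = (1.187824×10^9 + 2.94712×10^8)/2 = 7.41268×10^8 km.
Circular speed at r = 1.187824×10^9 km: v_c = √(μ/r) = 10.57 km/s.
Transfer-orbit speed at the same r (vis-viva, a = a_t): v_t = √[μ(2/r − 1/a_t)] = 6.665 km/s.
Δv₁ = |v_t − v_c| = |6.665 − 10.57| = 3.905 km/s.

Δv₁ = 3905 m/s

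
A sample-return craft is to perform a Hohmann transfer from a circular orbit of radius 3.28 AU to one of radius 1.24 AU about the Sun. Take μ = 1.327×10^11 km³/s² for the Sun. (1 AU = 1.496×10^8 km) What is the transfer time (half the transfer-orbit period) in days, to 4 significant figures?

t = 620.5 days

In km: r₁ = 3.28 × 1.496×10^8 = 4.90688×10^8 km; r₂ = 1.24 × 1.496×10^8 = 1.85504×10^8 km.
Semi-major axis of the transfer orbit: a_t = (4.90688×10^8 + 1.85504×10^8)/2 = 3.38096×10^8 km.
Half the transfer-orbit period gives t = π√(a_t³/μ) = 5.361×10^7 s.
Converting: 5.361×10^7 s ÷ 86400 s/day = 620.5 days.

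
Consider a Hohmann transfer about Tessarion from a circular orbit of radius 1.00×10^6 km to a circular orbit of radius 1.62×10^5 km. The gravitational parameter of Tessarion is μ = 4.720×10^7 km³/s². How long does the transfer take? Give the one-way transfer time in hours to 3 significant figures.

The Hohmann ellipse has a_t = (r₁ + r₂)/2 = 5.810×10^5 km.
Half the transfer-orbit period gives t = π√(a_t³/μ) = 2.0251×10^5 s.
Converting: 2.0251×10^5 s ÷ 3600 s/hour = 56.3 hours.

t = 56.3 hours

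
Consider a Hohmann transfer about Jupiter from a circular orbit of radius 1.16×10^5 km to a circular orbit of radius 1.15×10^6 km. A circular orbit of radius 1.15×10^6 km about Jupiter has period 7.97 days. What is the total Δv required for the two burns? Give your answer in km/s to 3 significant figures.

Δv = 17.5 km/s

From Kepler's third law T² = 4π²r³/μ at r = 1.15×10^6 km, T = 7.97 days = 7.97 × 86400 s = 6.88608×10^5 s: μ = 4π²r³/T² = 1.26622×10^8 km³/s².
Semi-major axis of the transfer orbit: a_t = (1.160×10^5 + 1.150×10^6)/2 = 6.330×10^5 km.
At r₁ the circular-orbit speed is v₁ = √(μ/r₁) = 33.04 km/s.
On the transfer ellipse at r₁, v² = μ(2/r − 1/a) gives v_p = √[μ(2/r₁ − 1/a_t)] = 44.53 km/s.
First burn Δv₁ = |v_p − v₁| = 11.49 km/s.
At r₂, v₂ = √(μ/r₂) = 10.493 km/s.
Transfer-orbit speed at r₂: v_a = √[μ(2/r₂ − 1/a_t)] = 4.4919 km/s.
Second burn Δv₂ = |v₂ − v_a| = 6.001 km/s.
Δv = Δv₁ + Δv₂ = 11.49 + 6.001 = 17.49 km/s.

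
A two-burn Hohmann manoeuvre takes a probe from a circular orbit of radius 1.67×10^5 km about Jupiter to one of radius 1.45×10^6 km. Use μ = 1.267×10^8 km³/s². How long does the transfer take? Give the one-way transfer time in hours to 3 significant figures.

t = 56.4 hours

Semi-major axis of the transfer orbit: a_t = (1.670×10^5 + 1.450×10^6)/2 = 8.085×10^5 km.
Half the transfer-orbit period gives t = π√(a_t³/μ) = 2.029×10^5 s.
Converting: 2.029×10^5 s ÷ 3600 s/hour = 56.4 hours.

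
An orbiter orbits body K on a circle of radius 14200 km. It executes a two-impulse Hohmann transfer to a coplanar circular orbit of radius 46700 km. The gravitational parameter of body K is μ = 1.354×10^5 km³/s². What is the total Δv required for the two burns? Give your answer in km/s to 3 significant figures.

Semi-major axis of the transfer orbit: a_t = (14200 + 46700)/2 = 30450 km.
Circular speed at r₁: v₁ = √(μ/r₁) = √(1.354×10^5/14200) = 3.0879 km/s.
Transfer-orbit speed at r₁ (v² = μ(2/r − 1/a)): v_p = √[μ(2/r₁ − 1/a_t)] = 3.8241 km/s.
First burn Δv₁ = |v_p − v₁| = 0.7362 km/s.
Circular speed at r₂: v₂ = √(μ/r₂) = 1.703 km/s.
Transfer-orbit speed at r₂: v_a = √[μ(2/r₂ − 1/a_t)] = 1.163 km/s.
Second burn Δv₂ = |v₂ − v_a| = 0.5400 km/s.
Δv = Δv₁ + Δv₂ = 0.7362 + 0.5400 = 1.276 km/s.

Δv = 1.28 km/s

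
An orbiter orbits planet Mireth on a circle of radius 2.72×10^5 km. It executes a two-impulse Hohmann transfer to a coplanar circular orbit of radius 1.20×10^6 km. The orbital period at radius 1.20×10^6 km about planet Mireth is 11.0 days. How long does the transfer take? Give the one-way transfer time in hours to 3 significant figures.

t = 63.4 hours

From Kepler's third law T² = 4π²r³/μ at r = 1.20×10^6 km, T = 11.0 days = 11.0 × 86400 s = 9.504×10^5 s: μ = 4π²r³/T² = 7.55250×10^7 km³/s².
Semi-major axis of the transfer orbit: a_t = (2.720×10^5 + 1.200×10^6)/2 = 7.360×10^5 km.
Transfer time t = π√(a_t³/μ) = π√((7.360×10^5)³ / 7.55250×10^7) = 2.283×10^5 s.
Converting: 2.283×10^5 s ÷ 3600 s/hour = 63.4 hours.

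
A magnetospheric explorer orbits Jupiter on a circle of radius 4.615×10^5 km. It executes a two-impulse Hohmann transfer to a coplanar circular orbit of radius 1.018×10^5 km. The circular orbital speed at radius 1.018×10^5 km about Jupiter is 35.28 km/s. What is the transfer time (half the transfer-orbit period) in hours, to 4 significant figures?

From the circular-orbit relation v² = μ/r at r = 1.018×10^5 km: μ = v²r = (35.28)² × 1.018×10^5 = 1.26708×10^8 km³/s².
Semi-major axis of the transfer orbit: a_t = (4.615×10^5 + 1.018×10^5)/2 = 2.8165×10^5 km.
Half the transfer-orbit period gives t = π√(a_t³/μ) = 41720 s.
Converting: 41720 s ÷ 3600 s/hour = 11.59 hours.

t = 11.59 hours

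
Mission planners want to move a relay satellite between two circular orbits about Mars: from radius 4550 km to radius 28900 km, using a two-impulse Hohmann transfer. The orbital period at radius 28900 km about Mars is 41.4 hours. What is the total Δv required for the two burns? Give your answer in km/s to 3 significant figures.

Δv = 1.55 km/s

From Kepler's third law T² = 4π²r³/μ at r = 28900 km, T = 41.4 hours = 41.4 × 3600 s = 1.4904×10^5 s: μ = 4π²r³/T² = 42899.0 km³/s².
Transfer-ellipse semi-major axis a_t = (r₁ + r₂)/2 = (4550 + 28900)/2 = 16725 km.
Circular speed at r₁: v₁ = √(μ/r₁) = √(42899.0/4550) = 3.0706 km/s.
On the transfer ellipse at r₁, v² = μ(2/r − 1/a) gives v_p = √[μ(2/r₁ − 1/a_t)] = 4.0363 km/s.
First burn Δv₁ = |v_p − v₁| = 0.9657 km/s.
Circular speed at r₂: v₂ = √(μ/r₂) = 1.2184 km/s.
Transfer-orbit speed at r₂: v_a = √[μ(2/r₂ − 1/a_t)] = 0.63547 km/s.
Second burn Δv₂ = |v₂ − v_a| = 0.5829 km/s.
Δv = Δv₁ + Δv₂ = 0.9657 + 0.5829 = 1.549 km/s.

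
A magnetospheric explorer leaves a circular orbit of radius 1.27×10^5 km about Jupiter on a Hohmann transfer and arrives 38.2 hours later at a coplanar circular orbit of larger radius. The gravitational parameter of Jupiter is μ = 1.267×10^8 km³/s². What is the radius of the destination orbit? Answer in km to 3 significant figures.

r₂ = 1.12×10^6 km

Transfer time t = 38.2 hours = 1.3752×10^5 s, and t = π√(a_t³/μ).
So a_t = (μ t²/π²)^(1/3) = (1.267×10^8 × (1.3752×10^5)² / π²)^(1/3) = 6.2383×10^5 km.
Since a_t = (r₁ + r₂)/2, r₂ = 2a_t − r₁ = 2×6.2383×10^5 − 1.270×10^5 = 1.12066×10^6 km.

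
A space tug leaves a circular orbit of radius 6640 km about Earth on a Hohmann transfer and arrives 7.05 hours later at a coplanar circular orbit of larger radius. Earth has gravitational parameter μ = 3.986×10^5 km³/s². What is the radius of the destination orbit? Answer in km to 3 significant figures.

r₂ = 52600 km

Transfer time t = 7.05 hours = 25380 s, and t = π√(a_t³/μ).
So a_t = (μ t²/π²)^(1/3) = (3.986×10^5 × (25380)² / π²)^(1/3) = 29631 km.
Since a_t = (r₁ + r₂)/2, r₂ = 2a_t − r₁ = 2×29631 − 6640 = 52622 km.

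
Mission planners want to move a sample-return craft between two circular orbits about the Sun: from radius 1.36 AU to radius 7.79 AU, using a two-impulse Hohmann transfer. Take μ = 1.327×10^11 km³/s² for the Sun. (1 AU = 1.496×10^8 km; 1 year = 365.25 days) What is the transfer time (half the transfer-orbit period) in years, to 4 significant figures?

In km: r₁ = 1.36 × 1.496×10^8 = 2.03456×10^8 km; r₂ = 7.79 × 1.496×10^8 = 1.165384×10^9 km.
Transfer-ellipse semi-major axis a_t = (r₁ + r₂)/2 = (2.03456×10^8 + 1.165384×10^9)/2 = 6.8442×10^8 km.
Transfer time t = π√(a_t³/μ) = π√((6.8442×10^8)³ / 1.327×10^11) = 1.544×10^8 s.
Converting: 1.544×10^8 s ÷ 3.15576×10^7 s/year (365.25 × 86400) = 4.893 years.

t = 4.893 years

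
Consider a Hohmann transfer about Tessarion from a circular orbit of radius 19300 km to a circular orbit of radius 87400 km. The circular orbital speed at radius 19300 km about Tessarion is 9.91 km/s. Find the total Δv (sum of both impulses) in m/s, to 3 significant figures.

Δv = 4630 m/s

From the circular-orbit relation v² = μ/r at r = 19300 km: μ = v²r = (9.91)² × 19300 = 1.89542×10^6 km³/s².
Transfer-ellipse semi-major axis a_t = (r₁ + r₂)/2 = (19300 + 87400)/2 = 53350 km.
Circular speed at r₁: v₁ = √(μ/r₁) = √(1.89542×10^6/19300) = 9.9100 km/s.
Transfer-orbit speed at r₁ (vis-viva): v_p = √[μ(2/r₁ − 1/a_t)] = 12.684 km/s.
First burn Δv₁ = |v_p − v₁| = 2.774 km/s.
At r₂, v₂ = √(μ/r₂) = 4.657 km/s.
Transfer-orbit speed at r₂: v_a = √[μ(2/r₂ − 1/a_t)] = 2.801 km/s.
Second burn Δv₂ = |v₂ − v_a| = 1.856 km/s.
Total Δv = Δv₁ + Δv₂ = 4.630 km/s.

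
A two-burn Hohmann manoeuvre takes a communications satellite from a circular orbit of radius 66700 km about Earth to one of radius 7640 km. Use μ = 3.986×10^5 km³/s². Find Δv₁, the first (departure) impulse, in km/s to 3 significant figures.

Transfer-ellipse semi-major axis a_t = (r₁ + r₂)/2 = (66700 + 7640)/2 = 37170 km.
Circular speed at r = 66700 km: v_c = √(μ/r) = 2.4446 km/s.
Transfer-orbit speed at the same r (vis-viva, a = a_t): v_t = √[μ(2/r − 1/a_t)] = 1.1083 km/s.
Δv₁ = |v_t − v_c| = |1.1083 − 2.4446| = 1.336 km/s.

Δv₁ = 1.34 km/s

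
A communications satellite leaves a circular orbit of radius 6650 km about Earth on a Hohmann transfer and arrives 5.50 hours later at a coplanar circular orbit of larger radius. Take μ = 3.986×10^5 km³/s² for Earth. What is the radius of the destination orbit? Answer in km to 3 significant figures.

r₂ = 43600 km

Transfer time t = 5.50 hours = 19800 s, and t = π√(a_t³/μ).
So a_t = (μ t²/π²)^(1/3) = (3.986×10^5 × (19800)² / π²)^(1/3) = 25111 km.
Since a_t = (r₁ + r₂)/2, r₂ = 2a_t − r₁ = 2×25111 − 6650 = 43572 km.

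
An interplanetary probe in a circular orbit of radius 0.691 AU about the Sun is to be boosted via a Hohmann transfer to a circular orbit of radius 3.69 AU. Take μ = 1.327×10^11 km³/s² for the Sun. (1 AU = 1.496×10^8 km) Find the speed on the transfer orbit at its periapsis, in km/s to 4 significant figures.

In km: r₁ = 0.691 × 1.496×10^8 = 1.033736×10^8 km; r₂ = 3.69 × 1.496×10^8 = 5.52024×10^8 km.
The Hohmann ellipse has a_t = (r₁ + r₂)/2 = 3.276988×10^8 km.
The periapsis of the transfer ellipse is at r = 1.033736×10^8 km.
Vis-viva: v = √[μ(2/r − 1/a_t)] = √[1.327×10^11 × (2/1.033736×10^8 − 1/3.276988×10^8)] = 46.50 km/s.

v = 46.50 km/s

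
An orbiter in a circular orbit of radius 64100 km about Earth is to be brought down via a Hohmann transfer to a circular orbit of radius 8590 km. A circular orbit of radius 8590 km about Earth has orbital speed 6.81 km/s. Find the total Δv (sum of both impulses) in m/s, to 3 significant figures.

Δv = 3510 m/s

From the circular-orbit relation v² = μ/r at r = 8590 km: μ = v²r = (6.81)² × 8590 = 3.98371×10^5 km³/s².
Semi-major axis of the transfer orbit: a_t = (64100 + 8590)/2 = 36345 km.
At r₁ the circular-orbit speed is v₁ = √(μ/r₁) = 2.493 km/s.
On the transfer ellipse at r₁, v² = μ(2/r − 1/a) gives v_a = √[μ(2/r₁ − 1/a_t)] = 1.212 km/s.
First burn Δv₁ = |v_a − v₁| = 1.281 km/s.
Circular speed at r₂: v₂ = √(μ/r₂) = 6.810 km/s.
Transfer-orbit speed at r₂: v_p = √[μ(2/r₂ − 1/a_t)] = 9.044 km/s.
Second burn Δv₂ = |v₂ − v_p| = 2.234 km/s.
Δv = Δv₁ + Δv₂ = 1.281 + 2.234 = 3.515 km/s.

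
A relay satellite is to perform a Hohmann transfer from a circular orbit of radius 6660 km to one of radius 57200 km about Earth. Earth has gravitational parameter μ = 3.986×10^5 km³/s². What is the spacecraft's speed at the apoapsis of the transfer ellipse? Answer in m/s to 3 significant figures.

Semi-major axis of the transfer orbit: a_t = (6660 + 57200)/2 = 31930 km.
The apoapsis of the transfer ellipse is at r = 57200 km.
From the vis-viva equation, v = √[μ(2/r − 1/a_t)] = 1.206 km/s.

v = 1210 m/s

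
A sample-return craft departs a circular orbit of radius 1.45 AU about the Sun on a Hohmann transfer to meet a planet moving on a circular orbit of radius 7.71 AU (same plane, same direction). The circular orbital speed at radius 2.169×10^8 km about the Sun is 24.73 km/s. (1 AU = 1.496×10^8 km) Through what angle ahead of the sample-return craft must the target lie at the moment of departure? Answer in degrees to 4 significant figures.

From the circular-orbit relation v² = μ/r at r = 2.169×10^8 km: μ = v²r = (24.73)² × 2.169×10^8 = 1.32650×10^11 km³/s².
In km: r₁ = 1.45 × 1.496×10^8 = 2.1692×10^8 km; r₂ = 7.71 × 1.496×10^8 = 1.153416×10^9 km.
The Hohmann ellipse has a_t = (r₁ + r₂)/2 = 6.85168×10^8 km.
Transfer time t = π√(a_t³/μ) = 1.547×10^8 s.
Target angular speed ω₂ = √(μ/r₂³) = 9.298×10^-9 rad/s.
Angle swept by the target during transfer: ω₂·t = 1.4384 rad = 82.41°.
Arrival is 180° from departure on the ellipse, so φ = 180° − 82.41° = 97.59°.

φ = 97.59°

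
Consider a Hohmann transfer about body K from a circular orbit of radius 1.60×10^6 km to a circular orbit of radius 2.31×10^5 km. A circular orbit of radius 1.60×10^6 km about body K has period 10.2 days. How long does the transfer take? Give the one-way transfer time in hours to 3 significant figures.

From Kepler's third law T² = 4π²r³/μ at r = 1.60×10^6 km, T = 10.2 days = 10.2 × 86400 s = 8.8128×10^5 s: μ = 4π²r³/T² = 2.08205×10^8 km³/s².
The Hohmann ellipse has a_t = (r₁ + r₂)/2 = 9.155×10^5 km.
Half the transfer-orbit period gives t = π√(a_t³/μ) = 1.907×10^5 s.
Converting: 1.907×10^5 s ÷ 3600 s/hour = 53.0 hours.

t = 53.0 hours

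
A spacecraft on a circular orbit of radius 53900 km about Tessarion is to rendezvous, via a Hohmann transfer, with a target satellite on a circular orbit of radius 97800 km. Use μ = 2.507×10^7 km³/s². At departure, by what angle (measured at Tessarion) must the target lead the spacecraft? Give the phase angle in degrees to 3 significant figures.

φ = 57.1°

Transfer-ellipse semi-major axis a_t = (r₁ + r₂)/2 = (53900 + 97800)/2 = 75850 km.
The half-period of the transfer ellipse is t = π√(a_t³/μ) = 13107 s.
Target angular speed ω₂ = √(μ/r₂³) = 1.6371×10^-4 rad/s.
Angle swept by the target during transfer: ω₂·t = 2.1457 rad = 122.9°.
Arrival is 180° from departure on the ellipse, so φ = 180° − 122.9° = 57.1°.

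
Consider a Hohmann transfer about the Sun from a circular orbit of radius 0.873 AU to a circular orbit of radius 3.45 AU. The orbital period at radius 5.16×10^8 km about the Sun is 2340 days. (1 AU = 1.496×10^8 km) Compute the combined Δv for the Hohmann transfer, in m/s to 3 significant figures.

From Kepler's third law T² = 4π²r³/μ at r = 5.16×10^8 km, T = 2340 days = 2340 × 86400 s = 2.02176×10^8 s: μ = 4π²r³/T² = 1.32693×10^11 km³/s².
In km: r₁ = 0.873 × 1.496×10^8 = 1.306008×10^8 km; r₂ = 3.45 × 1.496×10^8 = 5.1612×10^8 km.
The Hohmann ellipse has a_t = (r₁ + r₂)/2 = 3.233604×10^8 km.
At r₁ the circular-orbit speed is v₁ = √(μ/r₁) = 31.875 km/s.
Transfer-orbit speed at r₁ (vis-viva equation): v_p = √[μ(2/r₁ − 1/a_t)] = 40.270 km/s.
First burn Δv₁ = |v_p − v₁| = 8.395 km/s.
Circular speed at r₂: v₂ = √(μ/r₂) = 16.034 km/s.
Transfer-orbit speed at r₂: v_a = √[μ(2/r₂ − 1/a_t)] = 10.190 km/s.
Second burn Δv₂ = |v₂ − v_a| = 5.844 km/s.
Δv = Δv₁ + Δv₂ = 8.395 + 5.844 = 14.24 km/s.

Δv = 14200 m/s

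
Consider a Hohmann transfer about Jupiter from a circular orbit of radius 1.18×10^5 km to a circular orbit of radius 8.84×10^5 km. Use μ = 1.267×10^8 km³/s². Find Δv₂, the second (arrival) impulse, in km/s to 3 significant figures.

Δv₂ = 6.16 km/s

Semi-major axis of the transfer orbit: a_t = (1.180×10^5 + 8.840×10^5)/2 = 5.010×10^5 km.
On the circular orbit at r = 8.840×10^5 km, v_c = √(μ/r) = 11.972 km/s.
Vis-viva on the transfer ellipse at r = 8.840×10^5 km gives v_t = √[μ(2/r − 1/a_t)] = 5.8101 km/s.
Δv₂ = |v_t − v_c| = |5.8101 − 11.972| = 6.162 km/s.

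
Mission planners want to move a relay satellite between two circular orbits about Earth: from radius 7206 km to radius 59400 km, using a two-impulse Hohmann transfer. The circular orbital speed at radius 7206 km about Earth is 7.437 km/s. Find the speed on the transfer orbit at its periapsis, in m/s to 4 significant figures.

From the circular-orbit relation v² = μ/r at r = 7206 km: μ = v²r = (7.437)² × 7206 = 3.98556×10^5 km³/s².
Semi-major axis of the transfer orbit: a_t = (7206 + 59400)/2 = 33303 km.
The periapsis of the transfer ellipse is at r = 7206 km.
Applying v² = μ(2/r − 1/a_t): v = 9.932 km/s.

v = 9932 m/s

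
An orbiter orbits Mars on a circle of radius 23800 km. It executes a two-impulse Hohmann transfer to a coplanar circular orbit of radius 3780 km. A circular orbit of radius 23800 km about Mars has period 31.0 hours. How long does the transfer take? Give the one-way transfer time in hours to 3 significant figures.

t = 6.84 hours

From Kepler's third law T² = 4π²r³/μ at r = 23800 km, T = 31.0 hours = 31.0 × 3600 s = 1.116×10^5 s: μ = 4π²r³/T² = 42732.9 km³/s².
Semi-major axis of the transfer orbit: a_t = (23800 + 3780)/2 = 13790 km.
Transfer time t = π√(a_t³/μ) = π√((13790)³ / 42732.9) = 24610 s.
Converting: 24610 s ÷ 3600 s/hour = 6.84 hours.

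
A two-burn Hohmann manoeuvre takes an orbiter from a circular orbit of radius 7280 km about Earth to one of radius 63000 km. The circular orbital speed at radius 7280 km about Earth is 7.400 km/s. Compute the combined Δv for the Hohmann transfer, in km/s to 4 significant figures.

From the circular-orbit relation v² = μ/r at r = 7280 km: μ = v²r = (7.400)² × 7280 = 3.98653×10^5 km³/s².
Semi-major axis of the transfer orbit: a_t = (7280 + 63000)/2 = 35140 km.
Circular speed at r₁: v₁ = √(μ/r₁) = √(3.98653×10^5/7280) = 7.400 km/s.
On the transfer ellipse at r₁, vis-viva gives v_p = √[μ(2/r₁ − 1/a_t)] = 9.908 km/s.
First burn Δv₁ = |v_p − v₁| = 2.508 km/s.
At r₂, v₂ = √(μ/r₂) = 2.516 km/s.
Transfer-orbit speed at r₂: v_a = √[μ(2/r₂ − 1/a_t)] = 1.145 km/s.
Second burn Δv₂ = |v₂ − v_a| = 1.371 km/s.
Total Δv = Δv₁ + Δv₂ = 3.879 km/s.

Δv = 3.879 km/s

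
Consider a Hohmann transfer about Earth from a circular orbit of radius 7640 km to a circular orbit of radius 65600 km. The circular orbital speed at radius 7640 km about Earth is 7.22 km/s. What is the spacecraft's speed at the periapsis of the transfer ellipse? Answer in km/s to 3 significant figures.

From the circular-orbit relation v² = μ/r at r = 7640 km: μ = v²r = (7.22)² × 7640 = 3.98261×10^5 km³/s².
The Hohmann ellipse has a_t = (r₁ + r₂)/2 = 36620 km.
At periapsis, r = 7640 km.
From the vis-viva equation, v = √[μ(2/r − 1/a_t)] = 9.663 km/s.

v = 9.66 km/s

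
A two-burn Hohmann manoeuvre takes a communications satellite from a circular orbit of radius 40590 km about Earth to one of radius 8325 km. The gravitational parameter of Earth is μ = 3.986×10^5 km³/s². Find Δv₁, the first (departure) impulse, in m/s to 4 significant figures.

Δv₁ = 1305 m/s

Transfer-ellipse semi-major axis a_t = (r₁ + r₂)/2 = (40590 + 8325)/2 = 24457.5 km.
Circular speed at r = 40590 km: v_c = √(μ/r) = 3.1337 km/s.
Transfer-orbit speed at the same r (vis-viva, a = a_t): v_t = √[μ(2/r − 1/a_t)] = 1.8283 km/s.
Δv₁ = |v_t − v_c| = |1.8283 − 3.1337| = 1.305 km/s.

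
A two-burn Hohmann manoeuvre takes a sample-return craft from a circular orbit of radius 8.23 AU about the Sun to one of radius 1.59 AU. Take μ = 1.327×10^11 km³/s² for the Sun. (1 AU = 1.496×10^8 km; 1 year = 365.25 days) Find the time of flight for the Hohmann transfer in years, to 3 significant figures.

In km: r₁ = 8.23 × 1.496×10^8 = 1.231208×10^9 km; r₂ = 1.59 × 1.496×10^8 = 2.37864×10^8 km.
Transfer-ellipse semi-major axis a_t = (r₁ + r₂)/2 = (1.231208×10^9 + 2.37864×10^8)/2 = 7.34536×10^8 km.
Half the transfer-orbit period gives t = π√(a_t³/μ) = 1.717×10^8 s.
Converting: 1.717×10^8 s ÷ 3.15576×10^7 s/year (365.25 × 86400) = 5.44 years.

t = 5.44 years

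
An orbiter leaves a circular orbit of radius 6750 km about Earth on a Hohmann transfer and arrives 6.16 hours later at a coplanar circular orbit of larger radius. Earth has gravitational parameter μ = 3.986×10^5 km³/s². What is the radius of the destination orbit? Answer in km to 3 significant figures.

r₂ = 47400 km

Transfer time t = 6.16 hours = 22176 s, and t = π√(a_t³/μ).
So a_t = (μ t²/π²)^(1/3) = (3.986×10^5 × (22176)² / π²)^(1/3) = 27081 km.
Since a_t = (r₁ + r₂)/2, r₂ = 2a_t − r₁ = 2×27081 − 6750 = 47412 km.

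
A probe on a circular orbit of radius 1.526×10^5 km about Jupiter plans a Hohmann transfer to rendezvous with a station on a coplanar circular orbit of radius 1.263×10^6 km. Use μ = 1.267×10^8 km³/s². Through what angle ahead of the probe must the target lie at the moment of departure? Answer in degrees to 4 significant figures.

Transfer-ellipse semi-major axis a_t = (r₁ + r₂)/2 = (1.526×10^5 + 1.263×10^6)/2 = 7.078×10^5 km.
Transfer time t = π√(a_t³/μ) = 1.662×10^5 s.
Target angular speed ω₂ = √(μ/r₂³) = 7.930×10^-6 rad/s.
Angle swept by the target during transfer: ω₂·t = 1.318 rad = 75.52°.
Arrival is 180° from departure on the ellipse, so φ = 180° − 75.52° = 104.5°.

φ = 104.5°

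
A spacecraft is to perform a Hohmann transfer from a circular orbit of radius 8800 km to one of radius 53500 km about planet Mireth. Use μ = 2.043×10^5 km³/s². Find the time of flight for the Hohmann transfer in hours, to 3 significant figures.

The Hohmann ellipse has a_t = (r₁ + r₂)/2 = 31150 km.
Half the transfer-orbit period gives t = π√(a_t³/μ) = 38210 s.
Converting: 38210 s ÷ 3600 s/hour = 10.6 hours.

t = 10.6 hours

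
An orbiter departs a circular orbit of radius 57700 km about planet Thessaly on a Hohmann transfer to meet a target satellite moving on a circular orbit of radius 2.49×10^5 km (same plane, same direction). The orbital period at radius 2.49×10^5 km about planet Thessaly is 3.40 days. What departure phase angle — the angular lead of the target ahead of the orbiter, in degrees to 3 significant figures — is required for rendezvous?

From Kepler's third law T² = 4π²r³/μ at r = 2.49×10^5 km, T = 3.40 days = 3.40 × 86400 s = 2.9376×10^5 s: μ = 4π²r³/T² = 7.06273×10^6 km³/s².
The Hohmann ellipse has a_t = (r₁ + r₂)/2 = 1.5335×10^5 km.
Transfer time t = π√(a_t³/μ) = 70989 s.
Target angular speed ω₂ = √(μ/r₂³) = 2.1389×10^-5 rad/s.
Angle swept by the target during transfer: ω₂·t = 1.5184 rad = 87.00°.
Arrival is 180° from departure on the ellipse, so φ = 180° − 87.00° = 93.0°.

φ = 93.0°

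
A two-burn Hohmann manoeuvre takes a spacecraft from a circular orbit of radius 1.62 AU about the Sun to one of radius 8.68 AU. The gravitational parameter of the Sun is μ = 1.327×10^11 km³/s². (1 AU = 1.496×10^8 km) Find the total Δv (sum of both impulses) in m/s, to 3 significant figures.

In km: r₁ = 1.62 × 1.496×10^8 = 2.42352×10^8 km; r₂ = 8.68 × 1.496×10^8 = 1.298528×10^9 km.
Semi-major axis of the transfer orbit: a_t = (2.42352×10^8 + 1.298528×10^9)/2 = 7.7044×10^8 km.
Circular speed at r₁: v₁ = √(μ/r₁) = √(1.327×10^11/2.42352×10^8) = 23.400 km/s.
On the transfer ellipse at r₁, v² = μ(2/r − 1/a) gives v_p = √[μ(2/r₁ − 1/a_t)] = 30.379 km/s.
First burn Δv₁ = |v_p − v₁| = 6.979 km/s.
At r₂, v₂ = √(μ/r₂) = 10.109 km/s.
Transfer-orbit speed at r₂: v_a = √[μ(2/r₂ − 1/a_t)] = 5.6697 km/s.
Second burn Δv₂ = |v₂ − v_a| = 4.439 km/s.
Total Δv = Δv₁ + Δv₂ = 11.42 km/s.

Δv = 11400 m/s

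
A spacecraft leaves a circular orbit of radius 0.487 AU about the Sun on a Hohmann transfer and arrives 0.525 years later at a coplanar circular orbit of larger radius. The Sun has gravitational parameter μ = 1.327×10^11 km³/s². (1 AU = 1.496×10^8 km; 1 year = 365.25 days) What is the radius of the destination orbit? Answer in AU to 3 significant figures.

r₂ = 1.58 AU

In km: r₁ = 0.487 × 1.496×10^8 = 7.28552×10^7 km.
Transfer time t = 0.525 years × 365.25 × 86400 s = 1.656774×10^7 s, and t = π√(a_t³/μ).
So a_t = (μ t²/π²)^(1/3) = (1.327×10^11 × (1.656774×10^7)² / π²)^(1/3) = 1.5454×10^8 km.
Since a_t = (r₁ + r₂)/2, r₂ = 2a_t − r₁ = 2×1.5454×10^8 − 7.28552×10^7 = 2.362248×10^8 km.
In AU: r₂ = 2.362248×10^8 / 1.496×10^8 = 1.58 AU.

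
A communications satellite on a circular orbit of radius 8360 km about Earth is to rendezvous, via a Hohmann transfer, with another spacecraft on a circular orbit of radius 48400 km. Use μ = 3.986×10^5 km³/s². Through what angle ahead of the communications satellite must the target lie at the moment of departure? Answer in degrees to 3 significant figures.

Semi-major axis of the transfer orbit: a_t = (8360 + 48400)/2 = 28380 km.
Transfer time t = π√(a_t³/μ) = 23790 s.
Target angular speed ω₂ = √(μ/r₂³) = 5.9293×10^-5 rad/s.
Angle swept by the target during transfer: ω₂·t = 1.4106 rad = 80.82°.
The communications satellite traverses 180° on the transfer ellipse, so the target must lead by 180° − 80.82° = 99.2°.

φ = 99.2°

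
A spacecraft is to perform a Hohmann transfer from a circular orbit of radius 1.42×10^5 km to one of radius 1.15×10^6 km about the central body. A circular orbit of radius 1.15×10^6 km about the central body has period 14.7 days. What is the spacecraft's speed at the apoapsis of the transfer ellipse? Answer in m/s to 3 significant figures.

From Kepler's third law T² = 4π²r³/μ at r = 1.15×10^6 km, T = 14.7 days = 14.7 × 86400 s = 1.27008×10^6 s: μ = 4π²r³/T² = 3.72213×10^7 km³/s².
Semi-major axis of the transfer orbit: a_t = (1.420×10^5 + 1.150×10^6)/2 = 6.460×10^5 km.
At apoapsis, r = 1.150×10^6 km.
From the vis-viva equation, v = √[μ(2/r − 1/a_t)] = 2.667 km/s.

v = 2670 m/s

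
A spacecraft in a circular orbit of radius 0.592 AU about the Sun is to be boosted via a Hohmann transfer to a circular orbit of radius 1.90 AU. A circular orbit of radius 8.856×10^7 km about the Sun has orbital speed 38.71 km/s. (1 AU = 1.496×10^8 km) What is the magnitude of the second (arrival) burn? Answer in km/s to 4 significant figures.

From the circular-orbit relation v² = μ/r at r = 8.856×10^7 km: μ = v²r = (38.71)² × 8.856×10^7 = 1.32704×10^11 km³/s².
In km: r₁ = 0.592 × 1.496×10^8 = 8.85632×10^7 km; r₂ = 1.90 × 1.496×10^8 = 2.8424×10^8 km.
The Hohmann ellipse has a_t = (r₁ + r₂)/2 = 1.864016×10^8 km.
Circular speed at r = 2.8424×10^8 km: v_c = √(μ/r) = 21.60724 km/s.
Vis-viva on the transfer ellipse at r = 2.8424×10^8 km gives v_t = √[μ(2/r − 1/a_t)] = 14.89365 km/s.
Δv₂ = |v_t − v_c| = |14.89365 − 21.60724| = 6.714 km/s.

Δv₂ = 6.714 km/s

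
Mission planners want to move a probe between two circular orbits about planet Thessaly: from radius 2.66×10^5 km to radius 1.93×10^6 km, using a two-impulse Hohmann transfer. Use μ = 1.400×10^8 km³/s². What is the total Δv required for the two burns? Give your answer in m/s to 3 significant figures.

Δv = 11800 m/s

Semi-major axis of the transfer orbit: a_t = (2.660×10^5 + 1.930×10^6)/2 = 1.098×10^6 km.
Circular speed at r₁: v₁ = √(μ/r₁) = √(1.400×10^8/2.660×10^5) = 22.942 km/s.
Transfer-orbit speed at r₁ (vis-viva equation): v_p = √[μ(2/r₁ − 1/a_t)] = 30.416 km/s.
First burn Δv₁ = |v_p − v₁| = 7.474 km/s.
At r₂, v₂ = √(μ/r₂) = 8.517 km/s.
Transfer-orbit speed at r₂: v_a = √[μ(2/r₂ − 1/a_t)] = 4.192 km/s.
Second burn Δv₂ = |v₂ − v_a| = 4.325 km/s.
Δv = Δv₁ + Δv₂ = 7.474 + 4.325 = 11.80 km/s.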